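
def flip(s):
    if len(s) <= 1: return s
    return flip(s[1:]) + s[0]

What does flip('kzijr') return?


flip('kzijr') = flip('zijr') + 'k'
flip('zijr') = flip('ijr') + 'z'
flip('ijr') = flip('jr') + 'i'
flip('jr') = flip('r') + 'j'
flip('r') = 'r'  (base case)
Concatenating: 'r' + 'j' + 'i' + 'z' + 'k' = 'rjizk'

rjizk


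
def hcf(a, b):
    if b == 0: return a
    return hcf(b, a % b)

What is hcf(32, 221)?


hcf(32, 221) = hcf(221, 32)
hcf(221, 32) = hcf(32, 29)
hcf(32, 29) = hcf(29, 3)
hcf(29, 3) = hcf(3, 2)
hcf(3, 2) = hcf(2, 1)
hcf(2, 1) = hcf(1, 0)
hcf(1, 0) = 1  (base case)

1


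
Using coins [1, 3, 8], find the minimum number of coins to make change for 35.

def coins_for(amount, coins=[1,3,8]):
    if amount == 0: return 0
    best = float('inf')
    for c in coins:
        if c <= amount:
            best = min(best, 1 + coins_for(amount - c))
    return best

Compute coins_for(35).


Building up with DP:
coins_for(0) = 0
coins_for(1) = min(1+coins_for(0)=1+0=1) = 1
coins_for(2) = min(1+coins_for(1)=1+1=2) = 2
coins_for(3) = min(1+coins_for(2)=1+2=3, 1+coins_for(0)=1+0=1) = 1
coins_for(4) = min(1+coins_for(3)=1+1=2, 1+coins_for(1)=1+1=2) = 2
coins_for(5) = min(1+coins_for(4)=1+2=3, 1+coins_for(2)=1+2=3) = 3
coins_for(6) = min(1+coins_for(5)=1+3=4, 1+coins_for(3)=1+1=2) = 2
coins_for(7) = min(1+coins_for(6)=1+2=3, 1+coins_for(4)=1+2=3) = 3
coins_for(8) = min(1+coins_for(7)=1+3=4, 1+coins_for(5)=1+3=4, 1+coins_for(0)=1+0=1) = 1
coins_for(9) = min(1+coins_for(8)=1+1=2, 1+coins_for(6)=1+2=3, 1+coins_for(1)=1+1=2) = 2
coins_for(10) = min(1+coins_for(9)=1+2=3, 1+coins_for(7)=1+3=4, 1+coins_for(2)=1+2=3) = 3
coins_for(11) = min(1+coins_for(10)=1+3=4, 1+coins_for(8)=1+1=2, 1+coins_for(3)=1+1=2) = 2
coins_for(12) = min(1+coins_for(11)=1+2=3, 1+coins_for(9)=1+2=3, 1+coins_for(4)=1+2=3) = 3
coins_for(13) = min(1+coins_for(12)=1+3=4, 1+coins_for(10)=1+3=4, 1+coins_for(5)=1+3=4) = 4
coins_for(14) = min(1+coins_for(13)=1+4=5, 1+coins_for(11)=1+2=3, 1+coins_for(6)=1+2=3) = 3
coins_for(15) = min(1+coins_for(14)=1+3=4, 1+coins_for(12)=1+3=4, 1+coins_for(7)=1+3=4) = 4
coins_for(16) = min(1+coins_for(15)=1+4=5, 1+coins_for(13)=1+4=5, 1+coins_for(8)=1+1=2) = 2
coins_for(17) = min(1+coins_for(16)=1+2=3, 1+coins_for(14)=1+3=4, 1+coins_for(9)=1+2=3) = 3
coins_for(18) = min(1+coins_for(17)=1+3=4, 1+coins_for(15)=1+4=5, 1+coins_for(10)=1+3=4) = 4
coins_for(19) = min(1+coins_for(18)=1+4=5, 1+coins_for(16)=1+2=3, 1+coins_for(11)=1+2=3) = 3
coins_for(20) = min(1+coins_for(19)=1+3=4, 1+coins_for(17)=1+3=4, 1+coins_for(12)=1+3=4) = 4
coins_for(21) = min(1+coins_for(20)=1+4=5, 1+coins_for(18)=1+4=5, 1+coins_for(13)=1+4=5) = 5
coins_for(22) = min(1+coins_for(21)=1+5=6, 1+coins_for(19)=1+3=4, 1+coins_for(14)=1+3=4) = 4
coins_for(23) = min(1+coins_for(22)=1+4=5, 1+coins_for(20)=1+4=5, 1+coins_for(15)=1+4=5) = 5
coins_for(24) = min(1+coins_for(23)=1+5=6, 1+coins_for(21)=1+5=6, 1+coins_for(16)=1+2=3) = 3
coins_for(25) = min(1+coins_for(24)=1+3=4, 1+coins_for(22)=1+4=5, 1+coins_for(17)=1+3=4) = 4
coins_for(26) = min(1+coins_for(25)=1+4=5, 1+coins_for(23)=1+5=6, 1+coins_for(18)=1+4=5) = 5
coins_for(27) = min(1+coins_for(26)=1+5=6, 1+coins_for(24)=1+3=4, 1+coins_for(19)=1+3=4) = 4
coins_for(28) = min(1+coins_for(27)=1+4=5, 1+coins_for(25)=1+4=5, 1+coins_for(20)=1+4=5) = 5
coins_for(29) = min(1+coins_for(28)=1+5=6, 1+coins_for(26)=1+5=6, 1+coins_for(21)=1+5=6) = 6
coins_for(30) = min(1+coins_for(29)=1+6=7, 1+coins_for(27)=1+4=5, 1+coins_for(22)=1+4=5) = 5
coins_for(31) = min(1+coins_for(30)=1+5=6, 1+coins_for(28)=1+5=6, 1+coins_for(23)=1+5=6) = 6
coins_for(32) = min(1+coins_for(31)=1+6=7, 1+coins_for(29)=1+6=7, 1+coins_for(24)=1+3=4) = 4
coins_for(33) = min(1+coins_for(32)=1+4=5, 1+coins_for(30)=1+5=6, 1+coins_for(25)=1+4=5) = 5
coins_for(34) = min(1+coins_for(33)=1+5=6, 1+coins_for(31)=1+6=7, 1+coins_for(26)=1+5=6) = 6
coins_for(35) = min(1+coins_for(34)=1+6=7, 1+coins_for(32)=1+4=5, 1+coins_for(27)=1+4=5) = 5

5


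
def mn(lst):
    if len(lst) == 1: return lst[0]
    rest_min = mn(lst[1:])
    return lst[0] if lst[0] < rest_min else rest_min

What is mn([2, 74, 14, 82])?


mn([2, 74, 14, 82]): compare 2 with mn([74, 14, 82])
mn([74, 14, 82]): compare 74 with mn([14, 82])
mn([14, 82]): compare 14 with mn([82])
mn([82]) = 82  (base case)
Compare 14 with 82 -> 14
Compare 74 with 14 -> 14
Compare 2 with 14 -> 2

2


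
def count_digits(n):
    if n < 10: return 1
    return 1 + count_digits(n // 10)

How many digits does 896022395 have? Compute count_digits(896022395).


count_digits(896022395) = 1 + count_digits(89602239)
count_digits(89602239) = 1 + count_digits(8960223)
count_digits(8960223) = 1 + count_digits(896022)
count_digits(896022) = 1 + count_digits(89602)
count_digits(89602) = 1 + count_digits(8960)
count_digits(8960) = 1 + count_digits(896)
count_digits(896) = 1 + count_digits(89)
count_digits(89) = 1 + count_digits(8)
count_digits(8) = 1  (base case: 8 < 10)
Unwinding: 1 + 1 + 1 + 1 + 1 + 1 + 1 + 1 + 1 = 9

9


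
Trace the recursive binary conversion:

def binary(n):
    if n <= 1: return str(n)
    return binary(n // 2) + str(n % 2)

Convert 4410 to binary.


binary(4410) = binary(2205) + '0'
binary(2205) = binary(1102) + '1'
binary(1102) = binary(551) + '0'
binary(551) = binary(275) + '1'
binary(275) = binary(137) + '1'
binary(137) = binary(68) + '1'
binary(68) = binary(34) + '0'
binary(34) = binary(17) + '0'
binary(17) = binary(8) + '1'
binary(8) = binary(4) + '0'
binary(4) = binary(2) + '0'
binary(2) = binary(1) + '0'
binary(1) = '1'  (base case)
Concatenating: '1' + '0' + '0' + '0' + '1' + '0' + '0' + '1' + '1' + '1' + '0' + '1' + '0' = '1000100111010'

1000100111010


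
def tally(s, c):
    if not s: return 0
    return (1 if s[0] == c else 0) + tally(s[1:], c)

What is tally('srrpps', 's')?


s[0]='s' == 's' -> 1
s[0]='r' != 's' -> 0
s[0]='r' != 's' -> 0
s[0]='p' != 's' -> 0
s[0]='p' != 's' -> 0
s[0]='s' == 's' -> 1
Sum: 1 + 0 + 0 + 0 + 0 + 1 = 2

2


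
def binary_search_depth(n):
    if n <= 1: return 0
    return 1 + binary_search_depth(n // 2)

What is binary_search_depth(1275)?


1275 / 2 = 637
637 / 2 = 318
318 / 2 = 159
159 / 2 = 79
79 / 2 = 39
39 / 2 = 19
19 / 2 = 9
9 / 2 = 4
4 / 2 = 2
2 / 2 = 1
Reached 1 after 10 halvings

10


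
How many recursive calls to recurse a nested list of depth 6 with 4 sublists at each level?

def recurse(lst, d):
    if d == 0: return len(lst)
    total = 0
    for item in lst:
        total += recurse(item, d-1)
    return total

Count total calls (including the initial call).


At depth 0 (root): 1 call
At depth 1: each of 1 parents calls recurse on 4 children = 4 calls
At depth 2: each of 4 parents calls recurse on 4 children = 16 calls
At depth 3: each of 16 parents calls recurse on 4 children = 64 calls
At depth 4: each of 64 parents calls recurse on 4 children = 256 calls
At depth 5: each of 256 parents calls recurse on 4 children = 1024 calls
At depth 6: each of 1024 parents calls recurse on 4 children = 4096 calls
Total: 1 + 4 + 16 + 64 + 256 + 1024 + 4096 = 5461

5461


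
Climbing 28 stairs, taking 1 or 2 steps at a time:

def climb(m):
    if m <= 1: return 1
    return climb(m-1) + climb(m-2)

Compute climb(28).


Building up from base cases:
climb(0) = 1
climb(1) = 1
climb(2) = climb(1) + climb(0) = 1 + 1 = 2
climb(3) = climb(2) + climb(1) = 2 + 1 = 3
climb(4) = climb(3) + climb(2) = 3 + 2 = 5
climb(5) = climb(4) + climb(3) = 5 + 3 = 8
climb(6) = climb(5) + climb(4) = 8 + 5 = 13
climb(7) = climb(6) + climb(5) = 13 + 8 = 21
climb(8) = climb(7) + climb(6) = 21 + 13 = 34
climb(9) = climb(8) + climb(7) = 34 + 21 = 55
climb(10) = climb(9) + climb(8) = 55 + 34 = 89
climb(11) = climb(10) + climb(9) = 89 + 55 = 144
climb(12) = climb(11) + climb(10) = 144 + 89 = 233
climb(13) = climb(12) + climb(11) = 233 + 144 = 377
climb(14) = climb(13) + climb(12) = 377 + 233 = 610
climb(15) = climb(14) + climb(13) = 610 + 377 = 987
climb(16) = climb(15) + climb(14) = 987 + 610 = 1597
climb(17) = climb(16) + climb(15) = 1597 + 987 = 2584
climb(18) = climb(17) + climb(16) = 2584 + 1597 = 4181
climb(19) = climb(18) + climb(17) = 4181 + 2584 = 6765
climb(20) = climb(19) + climb(18) = 6765 + 4181 = 10946
climb(21) = climb(20) + climb(19) = 10946 + 6765 = 17711
climb(22) = climb(21) + climb(20) = 17711 + 10946 = 28657
climb(23) = climb(22) + climb(21) = 28657 + 17711 = 46368
climb(24) = climb(23) + climb(22) = 46368 + 28657 = 75025
climb(25) = climb(24) + climb(23) = 75025 + 46368 = 121393
climb(26) = climb(25) + climb(24) = 121393 + 75025 = 196418
climb(27) = climb(26) + climb(25) = 196418 + 121393 = 317811
climb(28) = climb(27) + climb(26) = 317811 + 196418 = 514229

514229


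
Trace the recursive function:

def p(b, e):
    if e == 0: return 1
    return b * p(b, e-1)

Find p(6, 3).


p(6, 3)
= 6 * p(6, 2)
= 6 * 6 * p(6, 1)
= 6 * 6 * 6 * p(6, 0)
= 6 * 6 * 6 * 1
= 216

216


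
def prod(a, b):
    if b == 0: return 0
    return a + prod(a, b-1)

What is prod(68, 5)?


prod(68, 5) = 68 + prod(68, 4)
prod(68, 4) = 68 + prod(68, 3)
prod(68, 3) = 68 + prod(68, 2)
prod(68, 2) = 68 + prod(68, 1)
prod(68, 1) = 68 + prod(68, 0)
prod(68, 0) = 0  (base case)
Total: 68 + 68 + 68 + 68 + 68 + 0 = 340

340


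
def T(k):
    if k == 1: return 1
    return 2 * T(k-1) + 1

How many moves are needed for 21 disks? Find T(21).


T(21) = 2 * T(20) + 1
T(20) = 2 * T(19) + 1
T(19) = 2 * T(18) + 1
T(18) = 2 * T(17) + 1
T(17) = 2 * T(16) + 1
T(16) = 2 * T(15) + 1
T(15) = 2 * T(14) + 1
T(14) = 2 * T(13) + 1
T(13) = 2 * T(12) + 1
T(12) = 2 * T(11) + 1
T(11) = 2 * T(10) + 1
T(10) = 2 * T(9) + 1
T(9) = 2 * T(8) + 1
T(8) = 2 * T(7) + 1
T(7) = 2 * T(6) + 1
T(6) = 2 * T(5) + 1
T(5) = 2 * T(4) + 1
T(4) = 2 * T(3) + 1
T(3) = 2 * T(2) + 1
T(2) = 2 * T(1) + 1
T(1) = 1  (base case)
T(2) = 2 * 1 + 1 = 3
T(3) = 2 * 3 + 1 = 7
T(4) = 2 * 7 + 1 = 15
T(5) = 2 * 15 + 1 = 31
T(6) = 2 * 31 + 1 = 63
T(7) = 2 * 63 + 1 = 127
T(8) = 2 * 127 + 1 = 255
T(9) = 2 * 255 + 1 = 511
T(10) = 2 * 511 + 1 = 1023
T(11) = 2 * 1023 + 1 = 2047
T(12) = 2 * 2047 + 1 = 4095
T(13) = 2 * 4095 + 1 = 8191
T(14) = 2 * 8191 + 1 = 16383
T(15) = 2 * 16383 + 1 = 32767
T(16) = 2 * 32767 + 1 = 65535
T(17) = 2 * 65535 + 1 = 131071
T(18) = 2 * 131071 + 1 = 262143
T(19) = 2 * 262143 + 1 = 524287
T(20) = 2 * 524287 + 1 = 1048575
T(21) = 2 * 1048575 + 1 = 2097151

2097151


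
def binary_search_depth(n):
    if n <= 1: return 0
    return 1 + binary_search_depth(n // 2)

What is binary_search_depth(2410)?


2410 / 2 = 1205
1205 / 2 = 602
602 / 2 = 301
301 / 2 = 150
150 / 2 = 75
75 / 2 = 37
37 / 2 = 18
18 / 2 = 9
9 / 2 = 4
4 / 2 = 2
2 / 2 = 1
Reached 1 after 11 halvings

11


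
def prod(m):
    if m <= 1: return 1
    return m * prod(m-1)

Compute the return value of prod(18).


prod(18)
= 18 * prod(17)
= 18 * 17 * prod(16)
= 18 * 17 * 16 * prod(15)
= 18 * 17 * 16 * 15 * prod(14)
= 18 * 17 * 16 * 15 * 14 * prod(13)
= 18 * 17 * 16 * 15 * 14 * 13 * prod(12)
= 18 * 17 * 16 * 15 * 14 * 13 * 12 * prod(11)
= 18 * 17 * 16 * 15 * 14 * 13 * 12 * 11 * prod(10)
= 18 * 17 * 16 * 15 * 14 * 13 * 12 * 11 * 10 * prod(9)
= 18 * 17 * 16 * 15 * 14 * 13 * 12 * 11 * 10 * 9 * prod(8)
= 18 * 17 * 16 * 15 * 14 * 13 * 12 * 11 * 10 * 9 * 8 * prod(7)
= 18 * 17 * 16 * 15 * 14 * 13 * 12 * 11 * 10 * 9 * 8 * 7 * prod(6)
= 18 * 17 * 16 * 15 * 14 * 13 * 12 * 11 * 10 * 9 * 8 * 7 * 6 * prod(5)
= 18 * 17 * 16 * 15 * 14 * 13 * 12 * 11 * 10 * 9 * 8 * 7 * 6 * 5 * prod(4)
= 18 * 17 * 16 * 15 * 14 * 13 * 12 * 11 * 10 * 9 * 8 * 7 * 6 * 5 * 4 * prod(3)
= 18 * 17 * 16 * 15 * 14 * 13 * 12 * 11 * 10 * 9 * 8 * 7 * 6 * 5 * 4 * 3 * prod(2)
= 18 * 17 * 16 * 15 * 14 * 13 * 12 * 11 * 10 * 9 * 8 * 7 * 6 * 5 * 4 * 3 * 2 * prod(1)
= 18 * 17 * 16 * 15 * 14 * 13 * 12 * 11 * 10 * 9 * 8 * 7 * 6 * 5 * 4 * 3 * 2 * 1
= 6402373705728000

6402373705728000


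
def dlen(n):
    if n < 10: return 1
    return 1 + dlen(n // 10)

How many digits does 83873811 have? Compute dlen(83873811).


dlen(83873811) = 1 + dlen(8387381)
dlen(8387381) = 1 + dlen(838738)
dlen(838738) = 1 + dlen(83873)
dlen(83873) = 1 + dlen(8387)
dlen(8387) = 1 + dlen(838)
dlen(838) = 1 + dlen(83)
dlen(83) = 1 + dlen(8)
dlen(8) = 1  (base case: 8 < 10)
Unwinding: 1 + 1 + 1 + 1 + 1 + 1 + 1 + 1 = 8

8


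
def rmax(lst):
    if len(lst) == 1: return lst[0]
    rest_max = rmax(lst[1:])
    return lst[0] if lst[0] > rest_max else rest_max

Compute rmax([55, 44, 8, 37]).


rmax([55, 44, 8, 37]): compare 55 with rmax([44, 8, 37])
rmax([44, 8, 37]): compare 44 with rmax([8, 37])
rmax([8, 37]): compare 8 with rmax([37])
rmax([37]) = 37  (base case)
Compare 8 with 37 -> 37
Compare 44 with 37 -> 44
Compare 55 with 44 -> 55

55


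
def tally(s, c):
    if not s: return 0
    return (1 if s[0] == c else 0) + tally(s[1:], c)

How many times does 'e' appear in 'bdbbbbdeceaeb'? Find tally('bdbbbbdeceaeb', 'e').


s[0]='b' != 'e' -> 0
s[0]='d' != 'e' -> 0
s[0]='b' != 'e' -> 0
s[0]='b' != 'e' -> 0
s[0]='b' != 'e' -> 0
s[0]='b' != 'e' -> 0
s[0]='d' != 'e' -> 0
s[0]='e' == 'e' -> 1
s[0]='c' != 'e' -> 0
s[0]='e' == 'e' -> 1
s[0]='a' != 'e' -> 0
s[0]='e' == 'e' -> 1
s[0]='b' != 'e' -> 0
Sum: 0 + 0 + 0 + 0 + 0 + 0 + 0 + 1 + 0 + 1 + 0 + 1 + 0 = 3

3


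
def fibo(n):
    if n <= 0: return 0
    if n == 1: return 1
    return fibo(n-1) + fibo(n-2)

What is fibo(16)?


Computing fibo(16) bottom-up:
fibo(0) = 0
fibo(1) = 1
fibo(2) = fibo(1) + fibo(0) = 1 + 0 = 1
fibo(3) = fibo(2) + fibo(1) = 1 + 1 = 2
fibo(4) = fibo(3) + fibo(2) = 2 + 1 = 3
fibo(5) = fibo(4) + fibo(3) = 3 + 2 = 5
fibo(6) = fibo(5) + fibo(4) = 5 + 3 = 8
fibo(7) = fibo(6) + fibo(5) = 8 + 5 = 13
fibo(8) = fibo(7) + fibo(6) = 13 + 8 = 21
fibo(9) = fibo(8) + fibo(7) = 21 + 13 = 34
fibo(10) = fibo(9) + fibo(8) = 34 + 21 = 55
fibo(11) = fibo(10) + fibo(9) = 55 + 34 = 89
fibo(12) = fibo(11) + fibo(10) = 89 + 55 = 144
fibo(13) = fibo(12) + fibo(11) = 144 + 89 = 233
fibo(14) = fibo(13) + fibo(12) = 233 + 144 = 377
fibo(15) = fibo(14) + fibo(13) = 377 + 233 = 610
fibo(16) = fibo(15) + fibo(14) = 610 + 377 = 987

987


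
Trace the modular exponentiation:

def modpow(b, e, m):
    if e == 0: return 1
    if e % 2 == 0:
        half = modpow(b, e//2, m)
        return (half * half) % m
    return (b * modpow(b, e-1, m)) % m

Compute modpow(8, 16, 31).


modpow(8, 16, 31): e is even, compute modpow(8, 8, 31)
  modpow(8, 8, 31): e is even, compute modpow(8, 4, 31)
    modpow(8, 4, 31): e is even, compute modpow(8, 2, 31)
      modpow(8, 2, 31): e is even, compute modpow(8, 1, 31)
        modpow(8, 1, 31): e is odd, compute modpow(8, 0, 31)
          modpow(8, 0, 31) = 1
        (8 * 1) % 31 = 8
      half=8, (8*8) % 31 = 2
    half=2, (2*2) % 31 = 4
  half=4, (4*4) % 31 = 16
half=16, (16*16) % 31 = 8

8


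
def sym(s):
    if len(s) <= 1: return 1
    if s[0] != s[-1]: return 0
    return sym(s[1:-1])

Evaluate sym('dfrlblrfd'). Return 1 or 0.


sym('dfrlblrfd'): s[0]='d' == s[-1]='d' -> check sym('frlblrf')
sym('frlblrf'): s[0]='f' == s[-1]='f' -> check sym('rlblr')
sym('rlblr'): s[0]='r' == s[-1]='r' -> check sym('lbl')
sym('lbl'): s[0]='l' == s[-1]='l' -> check sym('b')
sym('b'): len <= 1 -> return 1  (base case)
Result: 1 (palindrome)

1


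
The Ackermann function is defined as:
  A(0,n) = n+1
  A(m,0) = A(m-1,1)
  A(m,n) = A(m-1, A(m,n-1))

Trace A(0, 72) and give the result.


A(0, 72) = 73
Result: A(0, 72) = 73

73


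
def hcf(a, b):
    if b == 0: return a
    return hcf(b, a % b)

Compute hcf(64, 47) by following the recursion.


hcf(64, 47) = hcf(47, 17)
hcf(47, 17) = hcf(17, 13)
hcf(17, 13) = hcf(13, 4)
hcf(13, 4) = hcf(4, 1)
hcf(4, 1) = hcf(1, 0)
hcf(1, 0) = 1  (base case)

1


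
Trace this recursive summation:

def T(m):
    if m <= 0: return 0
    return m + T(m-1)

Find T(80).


T(80)
= 80 + 79 + 78 + 77 + 76 + 75 + 74 + 73 + 72 + 71 + 70 + 69 + 68 + 67 + 66 + 65 + 64 + 63 + 62 + 61 + 60 + 59 + 58 + 57 + 56 + 55 + 54 + 53 + 52 + 51 + 50 + 49 + 48 + 47 + 46 + 45 + 44 + 43 + 42 + 41 + 40 + 39 + 38 + 37 + 36 + 35 + 34 + 33 + 32 + 31 + 30 + 29 + 28 + 27 + 26 + 25 + 24 + 23 + 22 + 21 + 20 + 19 + 18 + 17 + 16 + 15 + 14 + 13 + 12 + 11 + 10 + 9 + 8 + 7 + 6 + 5 + 4 + 3 + 2 + 1 + T(0)
= 80 + 79 + 78 + 77 + 76 + 75 + 74 + 73 + 72 + 71 + 70 + 69 + 68 + 67 + 66 + 65 + 64 + 63 + 62 + 61 + 60 + 59 + 58 + 57 + 56 + 55 + 54 + 53 + 52 + 51 + 50 + 49 + 48 + 47 + 46 + 45 + 44 + 43 + 42 + 41 + 40 + 39 + 38 + 37 + 36 + 35 + 34 + 33 + 32 + 31 + 30 + 29 + 28 + 27 + 26 + 25 + 24 + 23 + 22 + 21 + 20 + 19 + 18 + 17 + 16 + 15 + 14 + 13 + 12 + 11 + 10 + 9 + 8 + 7 + 6 + 5 + 4 + 3 + 2 + 1 + 0
= 3240

3240


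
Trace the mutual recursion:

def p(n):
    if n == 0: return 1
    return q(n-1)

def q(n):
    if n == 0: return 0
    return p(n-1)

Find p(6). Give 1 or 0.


p(6) = q(5)
q(5) = p(4)
p(4) = q(3)
q(3) = p(2)
p(2) = q(1)
q(1) = p(0)
p(0) = 1  (base case)
Result: 1

1


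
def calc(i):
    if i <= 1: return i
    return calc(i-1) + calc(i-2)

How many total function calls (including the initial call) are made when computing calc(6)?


Let C(n) = total calls for calc(n)
C(0) = 1, C(1) = 1
C(2) = 1 + C(1) + C(0) = 1 + 1 + 1 = 3
C(3) = 1 + C(2) + C(1) = 1 + 3 + 1 = 5
C(4) = 1 + C(3) + C(2) = 1 + 5 + 3 = 9
C(5) = 1 + C(4) + C(3) = 1 + 9 + 5 = 15
C(6) = 1 + C(5) + C(4) = 1 + 15 + 9 = 25

25


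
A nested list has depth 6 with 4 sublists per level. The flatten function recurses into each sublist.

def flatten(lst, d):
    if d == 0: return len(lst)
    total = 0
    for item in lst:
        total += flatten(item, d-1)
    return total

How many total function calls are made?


At depth 0 (root): 1 call
At depth 1: each of 1 parents calls flatten on 4 children = 4 calls
At depth 2: each of 4 parents calls flatten on 4 children = 16 calls
At depth 3: each of 16 parents calls flatten on 4 children = 64 calls
At depth 4: each of 64 parents calls flatten on 4 children = 256 calls
At depth 5: each of 256 parents calls flatten on 4 children = 1024 calls
At depth 6: each of 1024 parents calls flatten on 4 children = 4096 calls
Total: 1 + 4 + 16 + 64 + 256 + 1024 + 4096 = 5461

5461


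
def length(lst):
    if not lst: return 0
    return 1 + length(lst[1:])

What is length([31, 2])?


length([31, 2]) = 1 + length([2])
length([2]) = 1 + length([])
length([]) = 0  (base case)
Unwinding: 1 + 1 + 0 = 2

2


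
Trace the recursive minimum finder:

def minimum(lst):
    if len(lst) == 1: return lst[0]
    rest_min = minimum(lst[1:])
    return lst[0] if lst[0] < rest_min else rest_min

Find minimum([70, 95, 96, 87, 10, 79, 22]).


minimum([70, 95, 96, 87, 10, 79, 22]): compare 70 with minimum([95, 96, 87, 10, 79, 22])
minimum([95, 96, 87, 10, 79, 22]): compare 95 with minimum([96, 87, 10, 79, 22])
minimum([96, 87, 10, 79, 22]): compare 96 with minimum([87, 10, 79, 22])
minimum([87, 10, 79, 22]): compare 87 with minimum([10, 79, 22])
minimum([10, 79, 22]): compare 10 with minimum([79, 22])
minimum([79, 22]): compare 79 with minimum([22])
minimum([22]) = 22  (base case)
Compare 79 with 22 -> 22
Compare 10 with 22 -> 10
Compare 87 with 10 -> 10
Compare 96 with 10 -> 10
Compare 95 with 10 -> 10
Compare 70 with 10 -> 10

10


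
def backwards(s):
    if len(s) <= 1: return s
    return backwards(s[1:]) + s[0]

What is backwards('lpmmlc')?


backwards('lpmmlc') = backwards('pmmlc') + 'l'
backwards('pmmlc') = backwards('mmlc') + 'p'
backwards('mmlc') = backwards('mlc') + 'm'
backwards('mlc') = backwards('lc') + 'm'
backwards('lc') = backwards('c') + 'l'
backwards('c') = 'c'  (base case)
Concatenating: 'c' + 'l' + 'm' + 'm' + 'p' + 'l' = 'clmmpl'

clmmpl


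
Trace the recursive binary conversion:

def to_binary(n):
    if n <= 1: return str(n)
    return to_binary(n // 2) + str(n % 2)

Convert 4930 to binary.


to_binary(4930) = to_binary(2465) + '0'
to_binary(2465) = to_binary(1232) + '1'
to_binary(1232) = to_binary(616) + '0'
to_binary(616) = to_binary(308) + '0'
to_binary(308) = to_binary(154) + '0'
to_binary(154) = to_binary(77) + '0'
to_binary(77) = to_binary(38) + '1'
to_binary(38) = to_binary(19) + '0'
to_binary(19) = to_binary(9) + '1'
to_binary(9) = to_binary(4) + '1'
to_binary(4) = to_binary(2) + '0'
to_binary(2) = to_binary(1) + '0'
to_binary(1) = '1'  (base case)
Concatenating: '1' + '0' + '0' + '1' + '1' + '0' + '1' + '0' + '0' + '0' + '0' + '1' + '0' = '1001101000010'

1001101000010


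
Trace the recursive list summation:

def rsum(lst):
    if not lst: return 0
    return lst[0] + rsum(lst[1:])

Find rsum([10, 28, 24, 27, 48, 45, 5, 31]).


rsum([10, 28, 24, 27, 48, 45, 5, 31]) = 10 + rsum([28, 24, 27, 48, 45, 5, 31])
rsum([28, 24, 27, 48, 45, 5, 31]) = 28 + rsum([24, 27, 48, 45, 5, 31])
rsum([24, 27, 48, 45, 5, 31]) = 24 + rsum([27, 48, 45, 5, 31])
rsum([27, 48, 45, 5, 31]) = 27 + rsum([48, 45, 5, 31])
rsum([48, 45, 5, 31]) = 48 + rsum([45, 5, 31])
rsum([45, 5, 31]) = 45 + rsum([5, 31])
rsum([5, 31]) = 5 + rsum([31])
rsum([31]) = 31 + rsum([])
rsum([]) = 0  (base case)
Total: 10 + 28 + 24 + 27 + 48 + 45 + 5 + 31 + 0 = 218

218


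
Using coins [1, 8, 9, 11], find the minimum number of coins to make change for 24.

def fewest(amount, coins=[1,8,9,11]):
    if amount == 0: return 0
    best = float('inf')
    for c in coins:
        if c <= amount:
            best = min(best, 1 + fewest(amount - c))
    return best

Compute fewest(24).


Building up with DP:
fewest(0) = 0
fewest(1) = min(1+fewest(0)=1+0=1) = 1
fewest(2) = min(1+fewest(1)=1+1=2) = 2
fewest(3) = min(1+fewest(2)=1+2=3) = 3
fewest(4) = min(1+fewest(3)=1+3=4) = 4
fewest(5) = min(1+fewest(4)=1+4=5) = 5
fewest(6) = min(1+fewest(5)=1+5=6) = 6
fewest(7) = min(1+fewest(6)=1+6=7) = 7
fewest(8) = min(1+fewest(7)=1+7=8, 1+fewest(0)=1+0=1) = 1
fewest(9) = min(1+fewest(8)=1+1=2, 1+fewest(1)=1+1=2, 1+fewest(0)=1+0=1) = 1
fewest(10) = min(1+fewest(9)=1+1=2, 1+fewest(2)=1+2=3, 1+fewest(1)=1+1=2) = 2
fewest(11) = min(1+fewest(10)=1+2=3, 1+fewest(3)=1+3=4, 1+fewest(2)=1+2=3, 1+fewest(0)=1+0=1) = 1
fewest(12) = min(1+fewest(11)=1+1=2, 1+fewest(4)=1+4=5, 1+fewest(3)=1+3=4, 1+fewest(1)=1+1=2) = 2
fewest(13) = min(1+fewest(12)=1+2=3, 1+fewest(5)=1+5=6, 1+fewest(4)=1+4=5, 1+fewest(2)=1+2=3) = 3
fewest(14) = min(1+fewest(13)=1+3=4, 1+fewest(6)=1+6=7, 1+fewest(5)=1+5=6, 1+fewest(3)=1+3=4) = 4
fewest(15) = min(1+fewest(14)=1+4=5, 1+fewest(7)=1+7=8, 1+fewest(6)=1+6=7, 1+fewest(4)=1+4=5) = 5
fewest(16) = min(1+fewest(15)=1+5=6, 1+fewest(8)=1+1=2, 1+fewest(7)=1+7=8, 1+fewest(5)=1+5=6) = 2
fewest(17) = min(1+fewest(16)=1+2=3, 1+fewest(9)=1+1=2, 1+fewest(8)=1+1=2, 1+fewest(6)=1+6=7) = 2
fewest(18) = min(1+fewest(17)=1+2=3, 1+fewest(10)=1+2=3, 1+fewest(9)=1+1=2, 1+fewest(7)=1+7=8) = 2
fewest(19) = min(1+fewest(18)=1+2=3, 1+fewest(11)=1+1=2, 1+fewest(10)=1+2=3, 1+fewest(8)=1+1=2) = 2
fewest(20) = min(1+fewest(19)=1+2=3, 1+fewest(12)=1+2=3, 1+fewest(11)=1+1=2, 1+fewest(9)=1+1=2) = 2
fewest(21) = min(1+fewest(20)=1+2=3, 1+fewest(13)=1+3=4, 1+fewest(12)=1+2=3, 1+fewest(10)=1+2=3) = 3
fewest(22) = min(1+fewest(21)=1+3=4, 1+fewest(14)=1+4=5, 1+fewest(13)=1+3=4, 1+fewest(11)=1+1=2) = 2
fewest(23) = min(1+fewest(22)=1+2=3, 1+fewest(15)=1+5=6, 1+fewest(14)=1+4=5, 1+fewest(12)=1+2=3) = 3
fewest(24) = min(1+fewest(23)=1+3=4, 1+fewest(16)=1+2=3, 1+fewest(15)=1+5=6, 1+fewest(13)=1+3=4) = 3

3


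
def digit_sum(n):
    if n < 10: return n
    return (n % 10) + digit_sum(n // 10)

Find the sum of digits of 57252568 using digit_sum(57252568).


digit_sum(57252568) = 8 + digit_sum(5725256)
digit_sum(5725256) = 6 + digit_sum(572525)
digit_sum(572525) = 5 + digit_sum(57252)
digit_sum(57252) = 2 + digit_sum(5725)
digit_sum(5725) = 5 + digit_sum(572)
digit_sum(572) = 2 + digit_sum(57)
digit_sum(57) = 7 + digit_sum(5)
digit_sum(5) = 5  (base case)
Total: 8 + 6 + 5 + 2 + 5 + 2 + 7 + 5 = 40

40


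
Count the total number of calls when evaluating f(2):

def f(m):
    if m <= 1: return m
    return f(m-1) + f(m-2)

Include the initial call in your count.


Let C(n) = total calls for f(n)
C(0) = 1, C(1) = 1
C(2) = 1 + C(1) + C(0) = 1 + 1 + 1 = 3

3


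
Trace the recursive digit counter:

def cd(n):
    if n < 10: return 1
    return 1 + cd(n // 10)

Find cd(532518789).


cd(532518789) = 1 + cd(53251878)
cd(53251878) = 1 + cd(5325187)
cd(5325187) = 1 + cd(532518)
cd(532518) = 1 + cd(53251)
cd(53251) = 1 + cd(5325)
cd(5325) = 1 + cd(532)
cd(532) = 1 + cd(53)
cd(53) = 1 + cd(5)
cd(5) = 1  (base case: 5 < 10)
Unwinding: 1 + 1 + 1 + 1 + 1 + 1 + 1 + 1 + 1 = 9

9


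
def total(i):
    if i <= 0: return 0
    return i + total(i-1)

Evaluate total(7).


total(7)
= 7 + 6 + 5 + 4 + 3 + 2 + 1 + total(0)
= 7 + 6 + 5 + 4 + 3 + 2 + 1 + 0
= 28

28


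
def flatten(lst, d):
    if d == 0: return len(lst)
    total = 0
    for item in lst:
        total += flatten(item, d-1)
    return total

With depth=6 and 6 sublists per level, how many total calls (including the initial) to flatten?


At depth 0 (root): 1 call
At depth 1: each of 1 parents calls flatten on 6 children = 6 calls
At depth 2: each of 6 parents calls flatten on 6 children = 36 calls
At depth 3: each of 36 parents calls flatten on 6 children = 216 calls
At depth 4: each of 216 parents calls flatten on 6 children = 1296 calls
At depth 5: each of 1296 parents calls flatten on 6 children = 7776 calls
At depth 6: each of 7776 parents calls flatten on 6 children = 46656 calls
Total: 1 + 6 + 36 + 216 + 1296 + 7776 + 46656 = 55987

55987


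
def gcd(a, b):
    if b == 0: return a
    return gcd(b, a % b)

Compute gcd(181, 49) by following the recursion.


gcd(181, 49) = gcd(49, 34)
gcd(49, 34) = gcd(34, 15)
gcd(34, 15) = gcd(15, 4)
gcd(15, 4) = gcd(4, 3)
gcd(4, 3) = gcd(3, 1)
gcd(3, 1) = gcd(1, 0)
gcd(1, 0) = 1  (base case)

1


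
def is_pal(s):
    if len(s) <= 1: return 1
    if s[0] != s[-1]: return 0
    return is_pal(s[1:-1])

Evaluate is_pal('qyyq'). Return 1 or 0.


is_pal('qyyq'): s[0]='q' == s[-1]='q' -> check is_pal('yy')
is_pal('yy'): s[0]='y' == s[-1]='y' -> check is_pal('')
is_pal(''): len <= 1 -> return 1  (base case)
Result: 1 (palindrome)

1


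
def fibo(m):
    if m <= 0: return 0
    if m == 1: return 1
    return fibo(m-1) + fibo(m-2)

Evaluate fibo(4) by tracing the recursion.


Computing fibo(4) bottom-up:
fibo(0) = 0
fibo(1) = 1
fibo(2) = fibo(1) + fibo(0) = 1 + 0 = 1
fibo(3) = fibo(2) + fibo(1) = 1 + 1 = 2
fibo(4) = fibo(3) + fibo(2) = 2 + 1 = 3

3


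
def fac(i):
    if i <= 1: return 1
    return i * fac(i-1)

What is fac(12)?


fac(12)
= 12 * fac(11)
= 12 * 11 * fac(10)
= 12 * 11 * 10 * fac(9)
= 12 * 11 * 10 * 9 * fac(8)
= 12 * 11 * 10 * 9 * 8 * fac(7)
= 12 * 11 * 10 * 9 * 8 * 7 * fac(6)
= 12 * 11 * 10 * 9 * 8 * 7 * 6 * fac(5)
= 12 * 11 * 10 * 9 * 8 * 7 * 6 * 5 * fac(4)
= 12 * 11 * 10 * 9 * 8 * 7 * 6 * 5 * 4 * fac(3)
= 12 * 11 * 10 * 9 * 8 * 7 * 6 * 5 * 4 * 3 * fac(2)
= 12 * 11 * 10 * 9 * 8 * 7 * 6 * 5 * 4 * 3 * 2 * fac(1)
= 12 * 11 * 10 * 9 * 8 * 7 * 6 * 5 * 4 * 3 * 2 * 1
= 479001600

479001600


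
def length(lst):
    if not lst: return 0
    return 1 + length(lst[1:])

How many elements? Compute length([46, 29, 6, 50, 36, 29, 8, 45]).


length([46, 29, 6, 50, 36, 29, 8, 45]) = 1 + length([29, 6, 50, 36, 29, 8, 45])
length([29, 6, 50, 36, 29, 8, 45]) = 1 + length([6, 50, 36, 29, 8, 45])
length([6, 50, 36, 29, 8, 45]) = 1 + length([50, 36, 29, 8, 45])
length([50, 36, 29, 8, 45]) = 1 + length([36, 29, 8, 45])
length([36, 29, 8, 45]) = 1 + length([29, 8, 45])
length([29, 8, 45]) = 1 + length([8, 45])
length([8, 45]) = 1 + length([45])
length([45]) = 1 + length([])
length([]) = 0  (base case)
Unwinding: 1 + 1 + 1 + 1 + 1 + 1 + 1 + 1 + 0 = 8

8


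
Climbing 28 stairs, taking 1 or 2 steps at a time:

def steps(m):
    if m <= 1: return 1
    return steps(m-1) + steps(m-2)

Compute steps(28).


Building up from base cases:
steps(0) = 1
steps(1) = 1
steps(2) = steps(1) + steps(0) = 1 + 1 = 2
steps(3) = steps(2) + steps(1) = 2 + 1 = 3
steps(4) = steps(3) + steps(2) = 3 + 2 = 5
steps(5) = steps(4) + steps(3) = 5 + 3 = 8
steps(6) = steps(5) + steps(4) = 8 + 5 = 13
steps(7) = steps(6) + steps(5) = 13 + 8 = 21
steps(8) = steps(7) + steps(6) = 21 + 13 = 34
steps(9) = steps(8) + steps(7) = 34 + 21 = 55
steps(10) = steps(9) + steps(8) = 55 + 34 = 89
steps(11) = steps(10) + steps(9) = 89 + 55 = 144
steps(12) = steps(11) + steps(10) = 144 + 89 = 233
steps(13) = steps(12) + steps(11) = 233 + 144 = 377
steps(14) = steps(13) + steps(12) = 377 + 233 = 610
steps(15) = steps(14) + steps(13) = 610 + 377 = 987
steps(16) = steps(15) + steps(14) = 987 + 610 = 1597
steps(17) = steps(16) + steps(15) = 1597 + 987 = 2584
steps(18) = steps(17) + steps(16) = 2584 + 1597 = 4181
steps(19) = steps(18) + steps(17) = 4181 + 2584 = 6765
steps(20) = steps(19) + steps(18) = 6765 + 4181 = 10946
steps(21) = steps(20) + steps(19) = 10946 + 6765 = 17711
steps(22) = steps(21) + steps(20) = 17711 + 10946 = 28657
steps(23) = steps(22) + steps(21) = 28657 + 17711 = 46368
steps(24) = steps(23) + steps(22) = 46368 + 28657 = 75025
steps(25) = steps(24) + steps(23) = 75025 + 46368 = 121393
steps(26) = steps(25) + steps(24) = 121393 + 75025 = 196418
steps(27) = steps(26) + steps(25) = 196418 + 121393 = 317811
steps(28) = steps(27) + steps(26) = 317811 + 196418 = 514229

514229


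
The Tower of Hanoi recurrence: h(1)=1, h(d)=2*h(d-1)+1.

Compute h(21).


h(21) = 2 * h(20) + 1
h(20) = 2 * h(19) + 1
h(19) = 2 * h(18) + 1
h(18) = 2 * h(17) + 1
h(17) = 2 * h(16) + 1
h(16) = 2 * h(15) + 1
h(15) = 2 * h(14) + 1
h(14) = 2 * h(13) + 1
h(13) = 2 * h(12) + 1
h(12) = 2 * h(11) + 1
h(11) = 2 * h(10) + 1
h(10) = 2 * h(9) + 1
h(9) = 2 * h(8) + 1
h(8) = 2 * h(7) + 1
h(7) = 2 * h(6) + 1
h(6) = 2 * h(5) + 1
h(5) = 2 * h(4) + 1
h(4) = 2 * h(3) + 1
h(3) = 2 * h(2) + 1
h(2) = 2 * h(1) + 1
h(1) = 1  (base case)
h(2) = 2 * 1 + 1 = 3
h(3) = 2 * 3 + 1 = 7
h(4) = 2 * 7 + 1 = 15
h(5) = 2 * 15 + 1 = 31
h(6) = 2 * 31 + 1 = 63
h(7) = 2 * 63 + 1 = 127
h(8) = 2 * 127 + 1 = 255
h(9) = 2 * 255 + 1 = 511
h(10) = 2 * 511 + 1 = 1023
h(11) = 2 * 1023 + 1 = 2047
h(12) = 2 * 2047 + 1 = 4095
h(13) = 2 * 4095 + 1 = 8191
h(14) = 2 * 8191 + 1 = 16383
h(15) = 2 * 16383 + 1 = 32767
h(16) = 2 * 32767 + 1 = 65535
h(17) = 2 * 65535 + 1 = 131071
h(18) = 2 * 131071 + 1 = 262143
h(19) = 2 * 262143 + 1 = 524287
h(20) = 2 * 524287 + 1 = 1048575
h(21) = 2 * 1048575 + 1 = 2097151

2097151


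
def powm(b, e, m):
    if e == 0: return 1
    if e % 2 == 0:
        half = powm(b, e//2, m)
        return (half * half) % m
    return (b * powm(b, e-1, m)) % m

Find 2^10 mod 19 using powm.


powm(2, 10, 19): e is even, compute powm(2, 5, 19)
  powm(2, 5, 19): e is odd, compute powm(2, 4, 19)
    powm(2, 4, 19): e is even, compute powm(2, 2, 19)
      powm(2, 2, 19): e is even, compute powm(2, 1, 19)
        powm(2, 1, 19): e is odd, compute powm(2, 0, 19)
          powm(2, 0, 19) = 1
        (2 * 1) % 19 = 2
      half=2, (2*2) % 19 = 4
    half=4, (4*4) % 19 = 16
  (2 * 16) % 19 = 13
half=13, (13*13) % 19 = 17

17


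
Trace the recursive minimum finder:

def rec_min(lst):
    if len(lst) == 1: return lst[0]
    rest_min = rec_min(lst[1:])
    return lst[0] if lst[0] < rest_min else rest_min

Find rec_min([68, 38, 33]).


rec_min([68, 38, 33]): compare 68 with rec_min([38, 33])
rec_min([38, 33]): compare 38 with rec_min([33])
rec_min([33]) = 33  (base case)
Compare 38 with 33 -> 33
Compare 68 with 33 -> 33

33


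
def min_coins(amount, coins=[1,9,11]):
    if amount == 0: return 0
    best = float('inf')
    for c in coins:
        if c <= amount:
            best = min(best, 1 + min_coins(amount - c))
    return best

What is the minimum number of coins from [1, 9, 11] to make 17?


Building up with DP:
min_coins(0) = 0
min_coins(1) = min(1+min_coins(0)=1+0=1) = 1
min_coins(2) = min(1+min_coins(1)=1+1=2) = 2
min_coins(3) = min(1+min_coins(2)=1+2=3) = 3
min_coins(4) = min(1+min_coins(3)=1+3=4) = 4
min_coins(5) = min(1+min_coins(4)=1+4=5) = 5
min_coins(6) = min(1+min_coins(5)=1+5=6) = 6
min_coins(7) = min(1+min_coins(6)=1+6=7) = 7
min_coins(8) = min(1+min_coins(7)=1+7=8) = 8
min_coins(9) = min(1+min_coins(8)=1+8=9, 1+min_coins(0)=1+0=1) = 1
min_coins(10) = min(1+min_coins(9)=1+1=2, 1+min_coins(1)=1+1=2) = 2
min_coins(11) = min(1+min_coins(10)=1+2=3, 1+min_coins(2)=1+2=3, 1+min_coins(0)=1+0=1) = 1
min_coins(12) = min(1+min_coins(11)=1+1=2, 1+min_coins(3)=1+3=4, 1+min_coins(1)=1+1=2) = 2
min_coins(13) = min(1+min_coins(12)=1+2=3, 1+min_coins(4)=1+4=5, 1+min_coins(2)=1+2=3) = 3
min_coins(14) = min(1+min_coins(13)=1+3=4, 1+min_coins(5)=1+5=6, 1+min_coins(3)=1+3=4) = 4
min_coins(15) = min(1+min_coins(14)=1+4=5, 1+min_coins(6)=1+6=7, 1+min_coins(4)=1+4=5) = 5
min_coins(16) = min(1+min_coins(15)=1+5=6, 1+min_coins(7)=1+7=8, 1+min_coins(5)=1+5=6) = 6
min_coins(17) = min(1+min_coins(16)=1+6=7, 1+min_coins(8)=1+8=9, 1+min_coins(6)=1+6=7) = 7

7


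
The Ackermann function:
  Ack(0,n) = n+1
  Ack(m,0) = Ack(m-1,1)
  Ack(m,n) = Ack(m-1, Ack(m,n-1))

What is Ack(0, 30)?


Ack(0, 30) = 31
Result: Ack(0, 30) = 31

31


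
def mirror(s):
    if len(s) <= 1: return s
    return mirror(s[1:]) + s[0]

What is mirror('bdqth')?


mirror('bdqth') = mirror('dqth') + 'b'
mirror('dqth') = mirror('qth') + 'd'
mirror('qth') = mirror('th') + 'q'
mirror('th') = mirror('h') + 't'
mirror('h') = 'h'  (base case)
Concatenating: 'h' + 't' + 'q' + 'd' + 'b' = 'htqdb'

htqdb


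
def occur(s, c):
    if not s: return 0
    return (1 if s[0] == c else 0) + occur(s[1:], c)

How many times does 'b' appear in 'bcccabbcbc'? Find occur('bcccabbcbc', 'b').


s[0]='b' == 'b' -> 1
s[0]='c' != 'b' -> 0
s[0]='c' != 'b' -> 0
s[0]='c' != 'b' -> 0
s[0]='a' != 'b' -> 0
s[0]='b' == 'b' -> 1
s[0]='b' == 'b' -> 1
s[0]='c' != 'b' -> 0
s[0]='b' == 'b' -> 1
s[0]='c' != 'b' -> 0
Sum: 1 + 0 + 0 + 0 + 0 + 1 + 1 + 0 + 1 + 0 = 4

4


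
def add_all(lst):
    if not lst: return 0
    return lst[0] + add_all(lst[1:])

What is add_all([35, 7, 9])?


add_all([35, 7, 9]) = 35 + add_all([7, 9])
add_all([7, 9]) = 7 + add_all([9])
add_all([9]) = 9 + add_all([])
add_all([]) = 0  (base case)
Total: 35 + 7 + 9 + 0 = 51

51


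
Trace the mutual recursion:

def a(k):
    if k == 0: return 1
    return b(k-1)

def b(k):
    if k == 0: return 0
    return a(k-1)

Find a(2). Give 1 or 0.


a(2) = b(1)
b(1) = a(0)
a(0) = 1  (base case)
Result: 1

1


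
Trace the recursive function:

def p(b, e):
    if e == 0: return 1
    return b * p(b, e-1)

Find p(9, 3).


p(9, 3)
= 9 * p(9, 2)
= 9 * 9 * p(9, 1)
= 9 * 9 * 9 * p(9, 0)
= 9 * 9 * 9 * 1
= 729

729


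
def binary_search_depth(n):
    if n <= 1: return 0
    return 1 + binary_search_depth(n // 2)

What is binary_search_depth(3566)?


3566 / 2 = 1783
1783 / 2 = 891
891 / 2 = 445
445 / 2 = 222
222 / 2 = 111
111 / 2 = 55
55 / 2 = 27
27 / 2 = 13
13 / 2 = 6
6 / 2 = 3
3 / 2 = 1
Reached 1 after 11 halvings

11


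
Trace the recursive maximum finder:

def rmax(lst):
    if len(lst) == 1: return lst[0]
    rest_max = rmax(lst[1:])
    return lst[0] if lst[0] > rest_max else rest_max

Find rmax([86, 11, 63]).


rmax([86, 11, 63]): compare 86 with rmax([11, 63])
rmax([11, 63]): compare 11 with rmax([63])
rmax([63]) = 63  (base case)
Compare 11 with 63 -> 63
Compare 86 with 63 -> 86

86


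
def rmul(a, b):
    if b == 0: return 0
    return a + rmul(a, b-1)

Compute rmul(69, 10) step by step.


rmul(69, 10) = 69 + rmul(69, 9)
rmul(69, 9) = 69 + rmul(69, 8)
rmul(69, 8) = 69 + rmul(69, 7)
rmul(69, 7) = 69 + rmul(69, 6)
rmul(69, 6) = 69 + rmul(69, 5)
rmul(69, 5) = 69 + rmul(69, 4)
rmul(69, 4) = 69 + rmul(69, 3)
rmul(69, 3) = 69 + rmul(69, 2)
rmul(69, 2) = 69 + rmul(69, 1)
rmul(69, 1) = 69 + rmul(69, 0)
rmul(69, 0) = 0  (base case)
Total: 69 + 69 + 69 + 69 + 69 + 69 + 69 + 69 + 69 + 69 + 0 = 690

690


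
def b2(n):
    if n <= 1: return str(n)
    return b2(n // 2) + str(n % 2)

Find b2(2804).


b2(2804) = b2(1402) + '0'
b2(1402) = b2(701) + '0'
b2(701) = b2(350) + '1'
b2(350) = b2(175) + '0'
b2(175) = b2(87) + '1'
b2(87) = b2(43) + '1'
b2(43) = b2(21) + '1'
b2(21) = b2(10) + '1'
b2(10) = b2(5) + '0'
b2(5) = b2(2) + '1'
b2(2) = b2(1) + '0'
b2(1) = '1'  (base case)
Concatenating: '1' + '0' + '1' + '0' + '1' + '1' + '1' + '1' + '0' + '1' + '0' + '0' = '101011110100'

101011110100


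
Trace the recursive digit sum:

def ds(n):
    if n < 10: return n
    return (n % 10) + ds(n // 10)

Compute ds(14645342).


ds(14645342) = 2 + ds(1464534)
ds(1464534) = 4 + ds(146453)
ds(146453) = 3 + ds(14645)
ds(14645) = 5 + ds(1464)
ds(1464) = 4 + ds(146)
ds(146) = 6 + ds(14)
ds(14) = 4 + ds(1)
ds(1) = 1  (base case)
Total: 2 + 4 + 3 + 5 + 4 + 6 + 4 + 1 = 29

29


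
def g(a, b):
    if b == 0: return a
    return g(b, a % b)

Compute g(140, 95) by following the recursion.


g(140, 95) = g(95, 45)
g(95, 45) = g(45, 5)
g(45, 5) = g(5, 0)
g(5, 0) = 5  (base case)

5


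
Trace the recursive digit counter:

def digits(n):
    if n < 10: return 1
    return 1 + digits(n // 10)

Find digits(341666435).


digits(341666435) = 1 + digits(34166643)
digits(34166643) = 1 + digits(3416664)
digits(3416664) = 1 + digits(341666)
digits(341666) = 1 + digits(34166)
digits(34166) = 1 + digits(3416)
digits(3416) = 1 + digits(341)
digits(341) = 1 + digits(34)
digits(34) = 1 + digits(3)
digits(3) = 1  (base case: 3 < 10)
Unwinding: 1 + 1 + 1 + 1 + 1 + 1 + 1 + 1 + 1 = 9

9


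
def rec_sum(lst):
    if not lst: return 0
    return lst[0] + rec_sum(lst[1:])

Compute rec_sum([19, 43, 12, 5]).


rec_sum([19, 43, 12, 5]) = 19 + rec_sum([43, 12, 5])
rec_sum([43, 12, 5]) = 43 + rec_sum([12, 5])
rec_sum([12, 5]) = 12 + rec_sum([5])
rec_sum([5]) = 5 + rec_sum([])
rec_sum([]) = 0  (base case)
Total: 19 + 43 + 12 + 5 + 0 = 79

79


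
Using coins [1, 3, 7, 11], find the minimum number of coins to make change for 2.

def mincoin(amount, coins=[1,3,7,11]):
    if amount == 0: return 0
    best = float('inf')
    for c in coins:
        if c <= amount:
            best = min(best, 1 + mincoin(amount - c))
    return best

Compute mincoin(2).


Building up with DP:
mincoin(0) = 0
mincoin(1) = min(1+mincoin(0)=1+0=1) = 1
mincoin(2) = min(1+mincoin(1)=1+1=2) = 2

2


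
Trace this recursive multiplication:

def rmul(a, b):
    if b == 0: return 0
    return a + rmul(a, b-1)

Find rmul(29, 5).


rmul(29, 5) = 29 + rmul(29, 4)
rmul(29, 4) = 29 + rmul(29, 3)
rmul(29, 3) = 29 + rmul(29, 2)
rmul(29, 2) = 29 + rmul(29, 1)
rmul(29, 1) = 29 + rmul(29, 0)
rmul(29, 0) = 0  (base case)
Total: 29 + 29 + 29 + 29 + 29 + 0 = 145

145


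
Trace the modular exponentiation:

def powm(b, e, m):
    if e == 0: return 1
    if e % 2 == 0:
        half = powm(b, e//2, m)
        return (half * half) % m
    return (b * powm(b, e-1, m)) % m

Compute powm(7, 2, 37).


powm(7, 2, 37): e is even, compute powm(7, 1, 37)
  powm(7, 1, 37): e is odd, compute powm(7, 0, 37)
    powm(7, 0, 37) = 1
  (7 * 1) % 37 = 7
half=7, (7*7) % 37 = 12

12


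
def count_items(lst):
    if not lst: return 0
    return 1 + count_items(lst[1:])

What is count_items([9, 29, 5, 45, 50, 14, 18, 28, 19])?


count_items([9, 29, 5, 45, 50, 14, 18, 28, 19]) = 1 + count_items([29, 5, 45, 50, 14, 18, 28, 19])
count_items([29, 5, 45, 50, 14, 18, 28, 19]) = 1 + count_items([5, 45, 50, 14, 18, 28, 19])
count_items([5, 45, 50, 14, 18, 28, 19]) = 1 + count_items([45, 50, 14, 18, 28, 19])
count_items([45, 50, 14, 18, 28, 19]) = 1 + count_items([50, 14, 18, 28, 19])
count_items([50, 14, 18, 28, 19]) = 1 + count_items([14, 18, 28, 19])
count_items([14, 18, 28, 19]) = 1 + count_items([18, 28, 19])
count_items([18, 28, 19]) = 1 + count_items([28, 19])
count_items([28, 19]) = 1 + count_items([19])
count_items([19]) = 1 + count_items([])
count_items([]) = 0  (base case)
Unwinding: 1 + 1 + 1 + 1 + 1 + 1 + 1 + 1 + 1 + 0 = 9

9


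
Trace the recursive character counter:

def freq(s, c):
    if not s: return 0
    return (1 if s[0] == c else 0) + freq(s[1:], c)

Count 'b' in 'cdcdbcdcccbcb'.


s[0]='c' != 'b' -> 0
s[0]='d' != 'b' -> 0
s[0]='c' != 'b' -> 0
s[0]='d' != 'b' -> 0
s[0]='b' == 'b' -> 1
s[0]='c' != 'b' -> 0
s[0]='d' != 'b' -> 0
s[0]='c' != 'b' -> 0
s[0]='c' != 'b' -> 0
s[0]='c' != 'b' -> 0
s[0]='b' == 'b' -> 1
s[0]='c' != 'b' -> 0
s[0]='b' == 'b' -> 1
Sum: 0 + 0 + 0 + 0 + 1 + 0 + 0 + 0 + 0 + 0 + 1 + 0 + 1 = 3

3


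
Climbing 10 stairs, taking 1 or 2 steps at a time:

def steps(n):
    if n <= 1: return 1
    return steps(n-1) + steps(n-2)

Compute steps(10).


Building up from base cases:
steps(0) = 1
steps(1) = 1
steps(2) = steps(1) + steps(0) = 1 + 1 = 2
steps(3) = steps(2) + steps(1) = 2 + 1 = 3
steps(4) = steps(3) + steps(2) = 3 + 2 = 5
steps(5) = steps(4) + steps(3) = 5 + 3 = 8
steps(6) = steps(5) + steps(4) = 8 + 5 = 13
steps(7) = steps(6) + steps(5) = 13 + 8 = 21
steps(8) = steps(7) + steps(6) = 21 + 13 = 34
steps(9) = steps(8) + steps(7) = 34 + 21 = 55
steps(10) = steps(9) + steps(8) = 55 + 34 = 89

89
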